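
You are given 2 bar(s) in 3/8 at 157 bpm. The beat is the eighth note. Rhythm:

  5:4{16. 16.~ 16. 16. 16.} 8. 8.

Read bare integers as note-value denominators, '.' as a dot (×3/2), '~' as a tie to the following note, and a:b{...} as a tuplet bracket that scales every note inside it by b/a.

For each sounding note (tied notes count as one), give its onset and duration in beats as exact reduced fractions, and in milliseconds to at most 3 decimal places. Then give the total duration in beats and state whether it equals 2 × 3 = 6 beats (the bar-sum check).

1) 0.0ms=0b +229.299ms=3/5b
2) 229.299ms=3/5b +458.599ms=6/5b
3) 687.898ms=9/5b +229.299ms=3/5b
4) 917.197ms=12/5b +229.299ms=3/5b
5) 1146.497ms=3b +573.248ms=3/2b
6) 1719.745ms=9/2b +573.248ms=3/2b
Σ=6b of 6 (157bpm 3/8) — PASS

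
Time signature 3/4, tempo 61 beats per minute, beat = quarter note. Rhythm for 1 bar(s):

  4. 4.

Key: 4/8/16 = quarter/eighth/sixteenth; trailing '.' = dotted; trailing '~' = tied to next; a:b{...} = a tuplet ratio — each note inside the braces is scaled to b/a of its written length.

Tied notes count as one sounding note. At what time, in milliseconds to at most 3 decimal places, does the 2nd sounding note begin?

note 2 onset = 3/2b = 1475.41ms

1. 0.0ms @ 0 + 1475.41ms (3/2)
2. 1475.41ms @ 3/2 + 1475.41ms (3/2)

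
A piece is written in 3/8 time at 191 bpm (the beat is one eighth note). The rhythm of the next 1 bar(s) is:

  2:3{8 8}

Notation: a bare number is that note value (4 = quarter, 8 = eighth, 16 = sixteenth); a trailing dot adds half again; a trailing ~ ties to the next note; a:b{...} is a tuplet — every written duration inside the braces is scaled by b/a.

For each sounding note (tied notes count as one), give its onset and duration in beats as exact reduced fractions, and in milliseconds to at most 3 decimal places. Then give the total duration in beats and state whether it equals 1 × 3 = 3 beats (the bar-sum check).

1) 0.0ms=0b +471.204ms=3/2b
2) 471.204ms=3/2b +471.204ms=3/2b
Σ=3b of 3 (191bpm 3/8) — PASS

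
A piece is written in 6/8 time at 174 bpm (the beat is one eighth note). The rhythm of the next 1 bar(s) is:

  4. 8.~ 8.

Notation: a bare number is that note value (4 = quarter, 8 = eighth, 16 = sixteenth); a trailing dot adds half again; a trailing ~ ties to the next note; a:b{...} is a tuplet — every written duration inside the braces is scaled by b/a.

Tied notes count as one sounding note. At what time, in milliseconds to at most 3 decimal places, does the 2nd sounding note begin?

note 2 onset = 3b = 1034.483ms

1. 0.0ms @ 0 + 1034.483ms (3)
2. 1034.483ms @ 3 + 1034.483ms (3)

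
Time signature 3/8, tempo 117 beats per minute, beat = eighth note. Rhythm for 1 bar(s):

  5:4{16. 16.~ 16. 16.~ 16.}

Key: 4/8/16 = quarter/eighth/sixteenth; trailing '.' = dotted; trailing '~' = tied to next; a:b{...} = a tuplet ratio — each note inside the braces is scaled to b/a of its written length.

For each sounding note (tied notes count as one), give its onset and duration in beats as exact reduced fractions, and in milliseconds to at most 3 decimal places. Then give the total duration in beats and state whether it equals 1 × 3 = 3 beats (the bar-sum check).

1) 0.0ms=0b +307.692ms=3/5b
2) 307.692ms=3/5b +615.385ms=6/5b
3) 923.077ms=9/5b +615.385ms=6/5b
Σ=3b of 3 (117bpm 3/8) — PASS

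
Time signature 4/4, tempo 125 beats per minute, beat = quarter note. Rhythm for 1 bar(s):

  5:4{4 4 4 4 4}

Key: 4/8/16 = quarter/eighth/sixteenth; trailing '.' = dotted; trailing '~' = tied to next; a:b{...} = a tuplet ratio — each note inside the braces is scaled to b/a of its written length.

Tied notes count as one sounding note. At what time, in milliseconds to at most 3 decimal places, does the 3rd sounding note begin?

note 3 onset = 8/5b = 768.0ms

1. 0.0ms @ 0 + 384.0ms (4/5)
2. 384.0ms @ 4/5 + 384.0ms (4/5)
3. 768.0ms @ 8/5 + 384.0ms (4/5)
4. 1152.0ms @ 12/5 + 384.0ms (4/5)
5. 1536.0ms @ 16/5 + 384.0ms (4/5)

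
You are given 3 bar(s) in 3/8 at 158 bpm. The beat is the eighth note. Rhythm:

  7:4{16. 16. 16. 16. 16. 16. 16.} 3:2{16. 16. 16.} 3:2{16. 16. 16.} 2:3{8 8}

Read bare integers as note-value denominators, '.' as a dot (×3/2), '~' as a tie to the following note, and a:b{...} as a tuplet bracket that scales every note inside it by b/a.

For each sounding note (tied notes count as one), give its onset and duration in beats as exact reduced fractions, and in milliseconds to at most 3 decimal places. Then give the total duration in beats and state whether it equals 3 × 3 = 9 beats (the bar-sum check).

1) 0.0ms=0b +162.749ms=3/7b
2) 162.749ms=3/7b +162.749ms=3/7b
3) 325.497ms=6/7b +162.749ms=3/7b
4) 488.246ms=9/7b +162.749ms=3/7b
5) 650.995ms=12/7b +162.749ms=3/7b
6) 813.743ms=15/7b +162.749ms=3/7b
7) 976.492ms=18/7b +162.749ms=3/7b
8) 1139.241ms=3b +189.873ms=1/2b
9) 1329.114ms=7/2b +189.873ms=1/2b
10) 1518.987ms=4b +189.873ms=1/2b
11) 1708.861ms=9/2b +189.873ms=1/2b
12) 1898.734ms=5b +189.873ms=1/2b
13) 2088.608ms=11/2b +189.873ms=1/2b
14) 2278.481ms=6b +569.62ms=3/2b
15) 2848.101ms=15/2b +569.62ms=3/2b
Σ=9b of 9 (158bpm 3/8) — PASS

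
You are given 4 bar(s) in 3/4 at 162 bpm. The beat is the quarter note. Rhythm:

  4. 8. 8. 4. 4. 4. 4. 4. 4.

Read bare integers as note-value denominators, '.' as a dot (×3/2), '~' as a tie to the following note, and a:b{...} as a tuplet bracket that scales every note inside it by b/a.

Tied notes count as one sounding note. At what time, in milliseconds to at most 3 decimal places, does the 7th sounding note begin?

1. 0.0ms @ 0 + 555.556ms (3/2)
2. 555.556ms @ 3/2 + 277.778ms (3/4)
3. 833.333ms @ 9/4 + 277.778ms (3/4)
4. 1111.111ms @ 3 + 555.556ms (3/2)
5. 1666.667ms @ 9/2 + 555.556ms (3/2)
6. 2222.222ms @ 6 + 555.556ms (3/2)
7. 2777.778ms @ 15/2 + 555.556ms (3/2)
8. 3333.333ms @ 9 + 555.556ms (3/2)
9. 3888.889ms @ 21/2 + 555.556ms (3/2)

note 7 onset = 15/2b = 2777.778ms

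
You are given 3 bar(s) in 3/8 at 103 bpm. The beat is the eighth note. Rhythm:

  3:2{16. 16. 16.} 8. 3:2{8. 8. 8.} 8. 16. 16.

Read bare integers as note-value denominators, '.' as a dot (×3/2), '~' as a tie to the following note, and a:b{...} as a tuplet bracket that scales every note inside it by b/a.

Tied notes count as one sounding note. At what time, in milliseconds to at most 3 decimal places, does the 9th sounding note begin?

1. 0.0ms @ 0 + 291.262ms (1/2)
2. 291.262ms @ 1/2 + 291.262ms (1/2)
3. 582.524ms @ 1 + 291.262ms (1/2)
4. 873.786ms @ 3/2 + 873.786ms (3/2)
5. 1747.573ms @ 3 + 582.524ms (1)
6. 2330.097ms @ 4 + 582.524ms (1)
7. 2912.621ms @ 5 + 582.524ms (1)
8. 3495.146ms @ 6 + 873.786ms (3/2)
9. 4368.932ms @ 15/2 + 436.893ms (3/4)
10. 4805.825ms @ 33/4 + 436.893ms (3/4)

note 9 onset = 15/2b = 4368.932ms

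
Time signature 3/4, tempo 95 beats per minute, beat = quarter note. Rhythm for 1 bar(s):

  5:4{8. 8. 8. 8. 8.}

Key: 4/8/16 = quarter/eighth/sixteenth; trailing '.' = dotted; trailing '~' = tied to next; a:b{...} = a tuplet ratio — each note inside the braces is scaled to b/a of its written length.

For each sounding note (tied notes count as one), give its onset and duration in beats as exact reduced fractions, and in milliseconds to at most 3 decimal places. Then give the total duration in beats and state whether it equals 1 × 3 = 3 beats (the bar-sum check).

1) 0.0ms=0b +378.947ms=3/5b
2) 378.947ms=3/5b +378.947ms=3/5b
3) 757.895ms=6/5b +378.947ms=3/5b
4) 1136.842ms=9/5b +378.947ms=3/5b
5) 1515.789ms=12/5b +378.947ms=3/5b
Σ=3b of 3 (95bpm 3/4) — PASS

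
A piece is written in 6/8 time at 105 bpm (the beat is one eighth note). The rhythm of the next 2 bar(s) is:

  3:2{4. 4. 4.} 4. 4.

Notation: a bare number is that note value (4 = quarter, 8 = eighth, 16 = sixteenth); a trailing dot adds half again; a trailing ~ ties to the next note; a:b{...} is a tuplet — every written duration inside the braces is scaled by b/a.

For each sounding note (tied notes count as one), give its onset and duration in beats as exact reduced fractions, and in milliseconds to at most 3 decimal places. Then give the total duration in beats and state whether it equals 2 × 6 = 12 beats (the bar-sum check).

1) 0.0ms=0b +1142.857ms=2b
2) 1142.857ms=2b +1142.857ms=2b
3) 2285.714ms=4b +1142.857ms=2b
4) 3428.571ms=6b +1714.286ms=3b
5) 5142.857ms=9b +1714.286ms=3b
Σ=12b of 12 (105bpm 6/8) — PASS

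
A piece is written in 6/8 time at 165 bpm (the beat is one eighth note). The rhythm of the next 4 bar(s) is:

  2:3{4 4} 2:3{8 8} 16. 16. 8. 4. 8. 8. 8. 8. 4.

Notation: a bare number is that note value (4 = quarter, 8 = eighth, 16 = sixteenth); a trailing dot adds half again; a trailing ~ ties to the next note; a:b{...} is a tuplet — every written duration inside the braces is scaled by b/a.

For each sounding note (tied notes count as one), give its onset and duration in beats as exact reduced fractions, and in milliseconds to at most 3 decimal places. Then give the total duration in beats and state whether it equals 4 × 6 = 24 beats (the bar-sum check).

1) 0.0ms=0b +1090.909ms=3b
2) 1090.909ms=3b +1090.909ms=3b
3) 2181.818ms=6b +545.455ms=3/2b
4) 2727.273ms=15/2b +545.455ms=3/2b
5) 3272.727ms=9b +272.727ms=3/4b
6) 3545.455ms=39/4b +272.727ms=3/4b
7) 3818.182ms=21/2b +545.455ms=3/2b
8) 4363.636ms=12b +1090.909ms=3b
9) 5454.545ms=15b +545.455ms=3/2b
10) 6000.0ms=33/2b +545.455ms=3/2b
11) 6545.455ms=18b +545.455ms=3/2b
12) 7090.909ms=39/2b +545.455ms=3/2b
13) 7636.364ms=21b +1090.909ms=3b
Σ=24b of 24 (165bpm 6/8) — PASS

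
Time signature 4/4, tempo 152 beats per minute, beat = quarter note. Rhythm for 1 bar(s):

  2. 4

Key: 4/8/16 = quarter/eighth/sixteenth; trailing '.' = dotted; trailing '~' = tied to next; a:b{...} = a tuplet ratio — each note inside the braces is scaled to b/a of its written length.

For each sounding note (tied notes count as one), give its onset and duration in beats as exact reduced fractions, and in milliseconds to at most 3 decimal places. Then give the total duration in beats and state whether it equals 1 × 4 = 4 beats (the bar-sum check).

1) 0.0ms=0b +1184.211ms=3b
2) 1184.211ms=3b +394.737ms=1b
Σ=4b of 4 (152bpm 4/4) — PASS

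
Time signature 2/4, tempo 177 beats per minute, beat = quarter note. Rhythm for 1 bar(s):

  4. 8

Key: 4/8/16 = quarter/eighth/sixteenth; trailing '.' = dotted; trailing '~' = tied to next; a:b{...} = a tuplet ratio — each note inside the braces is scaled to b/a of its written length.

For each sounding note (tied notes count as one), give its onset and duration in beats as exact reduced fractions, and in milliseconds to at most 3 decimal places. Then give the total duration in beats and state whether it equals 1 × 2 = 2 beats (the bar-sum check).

1) 0.0ms=0b +508.475ms=3/2b
2) 508.475ms=3/2b +169.492ms=1/2b
Σ=2b of 2 (177bpm 2/4) — PASS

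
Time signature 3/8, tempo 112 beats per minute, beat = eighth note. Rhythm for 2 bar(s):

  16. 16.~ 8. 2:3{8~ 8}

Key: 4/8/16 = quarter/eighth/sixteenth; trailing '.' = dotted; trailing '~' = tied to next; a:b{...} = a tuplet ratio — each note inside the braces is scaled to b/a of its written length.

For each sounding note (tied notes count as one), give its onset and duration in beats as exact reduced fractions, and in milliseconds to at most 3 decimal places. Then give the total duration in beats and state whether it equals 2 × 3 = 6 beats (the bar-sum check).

1) 0.0ms=0b +401.786ms=3/4b
2) 401.786ms=3/4b +1205.357ms=9/4b
3) 1607.143ms=3b +1607.143ms=3b
Σ=6b of 6 (112bpm 3/8) — PASS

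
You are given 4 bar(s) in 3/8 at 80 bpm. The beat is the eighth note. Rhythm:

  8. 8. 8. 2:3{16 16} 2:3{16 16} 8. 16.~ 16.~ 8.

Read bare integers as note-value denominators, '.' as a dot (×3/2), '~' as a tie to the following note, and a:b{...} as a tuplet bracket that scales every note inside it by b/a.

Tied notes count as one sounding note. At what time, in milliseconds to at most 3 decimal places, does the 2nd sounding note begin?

1. 0.0ms @ 0 + 1125.0ms (3/2)
2. 1125.0ms @ 3/2 + 1125.0ms (3/2)
3. 2250.0ms @ 3 + 1125.0ms (3/2)
4. 3375.0ms @ 9/2 + 562.5ms (3/4)
5. 3937.5ms @ 21/4 + 562.5ms (3/4)
6. 4500.0ms @ 6 + 562.5ms (3/4)
7. 5062.5ms @ 27/4 + 562.5ms (3/4)
8. 5625.0ms @ 15/2 + 1125.0ms (3/2)
9. 6750.0ms @ 9 + 2250.0ms (3)

note 2 onset = 3/2b = 1125.0ms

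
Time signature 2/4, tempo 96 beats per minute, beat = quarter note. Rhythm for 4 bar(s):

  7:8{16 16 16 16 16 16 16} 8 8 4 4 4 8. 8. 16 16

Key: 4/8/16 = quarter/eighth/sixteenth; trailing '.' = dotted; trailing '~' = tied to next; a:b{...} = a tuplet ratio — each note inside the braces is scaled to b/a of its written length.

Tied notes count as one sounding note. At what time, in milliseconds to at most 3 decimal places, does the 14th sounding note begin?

1. 0.0ms @ 0 + 178.571ms (2/7)
2. 178.571ms @ 2/7 + 178.571ms (2/7)
3. 357.143ms @ 4/7 + 178.571ms (2/7)
4. 535.714ms @ 6/7 + 178.571ms (2/7)
5. 714.286ms @ 8/7 + 178.571ms (2/7)
6. 892.857ms @ 10/7 + 178.571ms (2/7)
7. 1071.429ms @ 12/7 + 178.571ms (2/7)
8. 1250.0ms @ 2 + 312.5ms (1/2)
9. 1562.5ms @ 5/2 + 312.5ms (1/2)
10. 1875.0ms @ 3 + 625.0ms (1)
11. 2500.0ms @ 4 + 625.0ms (1)
12. 3125.0ms @ 5 + 625.0ms (1)
13. 3750.0ms @ 6 + 468.75ms (3/4)
14. 4218.75ms @ 27/4 + 468.75ms (3/4)
15. 4687.5ms @ 15/2 + 156.25ms (1/4)
16. 4843.75ms @ 31/4 + 156.25ms (1/4)

note 14 onset = 27/4b = 4218.75ms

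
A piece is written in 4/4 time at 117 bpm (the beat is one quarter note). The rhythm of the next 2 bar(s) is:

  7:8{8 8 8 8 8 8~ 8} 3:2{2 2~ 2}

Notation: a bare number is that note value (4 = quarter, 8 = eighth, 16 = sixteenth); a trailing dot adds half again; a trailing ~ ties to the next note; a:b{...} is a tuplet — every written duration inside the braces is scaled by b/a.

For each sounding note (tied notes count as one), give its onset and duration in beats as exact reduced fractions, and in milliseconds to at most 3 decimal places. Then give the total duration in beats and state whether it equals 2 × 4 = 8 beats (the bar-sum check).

1) 0.0ms=0b +293.04ms=4/7b
2) 293.04ms=4/7b +293.04ms=4/7b
3) 586.081ms=8/7b +293.04ms=4/7b
4) 879.121ms=12/7b +293.04ms=4/7b
5) 1172.161ms=16/7b +293.04ms=4/7b
6) 1465.201ms=20/7b +586.081ms=8/7b
7) 2051.282ms=4b +683.761ms=4/3b
8) 2735.043ms=16/3b +1367.521ms=8/3b
Σ=8b of 8 (117bpm 4/4) — PASS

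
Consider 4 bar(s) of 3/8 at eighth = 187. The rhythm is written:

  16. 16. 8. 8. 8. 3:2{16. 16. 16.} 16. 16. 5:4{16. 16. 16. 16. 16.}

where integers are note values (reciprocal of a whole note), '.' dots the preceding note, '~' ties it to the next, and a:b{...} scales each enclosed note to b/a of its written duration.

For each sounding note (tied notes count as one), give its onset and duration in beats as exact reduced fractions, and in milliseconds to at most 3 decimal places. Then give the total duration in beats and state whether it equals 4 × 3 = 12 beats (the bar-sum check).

1) 0.0ms=0b +240.642ms=3/4b
2) 240.642ms=3/4b +240.642ms=3/4b
3) 481.283ms=3/2b +481.283ms=3/2b
4) 962.567ms=3b +481.283ms=3/2b
5) 1443.85ms=9/2b +481.283ms=3/2b
6) 1925.134ms=6b +160.428ms=1/2b
7) 2085.561ms=13/2b +160.428ms=1/2b
8) 2245.989ms=7b +160.428ms=1/2b
9) 2406.417ms=15/2b +240.642ms=3/4b
10) 2647.059ms=33/4b +240.642ms=3/4b
11) 2887.701ms=9b +192.513ms=3/5b
12) 3080.214ms=48/5b +192.513ms=3/5b
13) 3272.727ms=51/5b +192.513ms=3/5b
14) 3465.241ms=54/5b +192.513ms=3/5b
15) 3657.754ms=57/5b +192.513ms=3/5b
Σ=12b of 12 (187bpm 3/8) — PASS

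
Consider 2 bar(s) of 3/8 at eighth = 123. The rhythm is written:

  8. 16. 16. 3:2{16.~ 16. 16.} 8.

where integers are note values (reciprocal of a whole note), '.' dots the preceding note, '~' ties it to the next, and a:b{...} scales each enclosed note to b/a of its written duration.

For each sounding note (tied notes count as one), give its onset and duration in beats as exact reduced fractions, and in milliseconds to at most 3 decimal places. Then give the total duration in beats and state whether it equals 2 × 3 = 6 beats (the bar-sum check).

1) 0.0ms=0b +731.707ms=3/2b
2) 731.707ms=3/2b +365.854ms=3/4b
3) 1097.561ms=9/4b +365.854ms=3/4b
4) 1463.415ms=3b +487.805ms=1b
5) 1951.22ms=4b +243.902ms=1/2b
6) 2195.122ms=9/2b +731.707ms=3/2b
Σ=6b of 6 (123bpm 3/8) — PASS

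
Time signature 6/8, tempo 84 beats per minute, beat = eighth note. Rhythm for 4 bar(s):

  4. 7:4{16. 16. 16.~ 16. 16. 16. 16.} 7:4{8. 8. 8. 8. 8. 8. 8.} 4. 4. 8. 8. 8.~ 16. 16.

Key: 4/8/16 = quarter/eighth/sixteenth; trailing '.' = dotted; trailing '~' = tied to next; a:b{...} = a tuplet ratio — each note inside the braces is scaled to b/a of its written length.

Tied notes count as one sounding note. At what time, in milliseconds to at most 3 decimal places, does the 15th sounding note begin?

1. 0.0ms @ 0 + 2142.857ms (3)
2. 2142.857ms @ 3 + 306.122ms (3/7)
3. 2448.98ms @ 24/7 + 306.122ms (3/7)
4. 2755.102ms @ 27/7 + 612.245ms (6/7)
5. 3367.347ms @ 33/7 + 306.122ms (3/7)
6. 3673.469ms @ 36/7 + 306.122ms (3/7)
7. 3979.592ms @ 39/7 + 306.122ms (3/7)
8. 4285.714ms @ 6 + 612.245ms (6/7)
9. 4897.959ms @ 48/7 + 612.245ms (6/7)
10. 5510.204ms @ 54/7 + 612.245ms (6/7)
11. 6122.449ms @ 60/7 + 612.245ms (6/7)
12. 6734.694ms @ 66/7 + 612.245ms (6/7)
13. 7346.939ms @ 72/7 + 612.245ms (6/7)
14. 7959.184ms @ 78/7 + 612.245ms (6/7)
15. 8571.429ms @ 12 + 2142.857ms (3)
16. 10714.286ms @ 15 + 2142.857ms (3)
17. 12857.143ms @ 18 + 1071.429ms (3/2)
18. 13928.571ms @ 39/2 + 1071.429ms (3/2)
19. 15000.0ms @ 21 + 1607.143ms (9/4)
20. 16607.143ms @ 93/4 + 535.714ms (3/4)

note 15 onset = 12b = 8571.429ms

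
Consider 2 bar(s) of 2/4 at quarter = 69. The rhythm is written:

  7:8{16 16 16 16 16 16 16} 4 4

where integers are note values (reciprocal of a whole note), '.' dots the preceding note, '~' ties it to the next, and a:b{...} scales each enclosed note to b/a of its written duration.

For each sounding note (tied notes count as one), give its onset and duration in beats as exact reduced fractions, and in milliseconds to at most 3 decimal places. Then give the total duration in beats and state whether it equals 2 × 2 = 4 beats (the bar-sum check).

1) 0.0ms=0b +248.447ms=2/7b
2) 248.447ms=2/7b +248.447ms=2/7b
3) 496.894ms=4/7b +248.447ms=2/7b
4) 745.342ms=6/7b +248.447ms=2/7b
5) 993.789ms=8/7b +248.447ms=2/7b
6) 1242.236ms=10/7b +248.447ms=2/7b
7) 1490.683ms=12/7b +248.447ms=2/7b
8) 1739.13ms=2b +869.565ms=1b
9) 2608.696ms=3b +869.565ms=1b
Σ=4b of 4 (69bpm 2/4) — PASS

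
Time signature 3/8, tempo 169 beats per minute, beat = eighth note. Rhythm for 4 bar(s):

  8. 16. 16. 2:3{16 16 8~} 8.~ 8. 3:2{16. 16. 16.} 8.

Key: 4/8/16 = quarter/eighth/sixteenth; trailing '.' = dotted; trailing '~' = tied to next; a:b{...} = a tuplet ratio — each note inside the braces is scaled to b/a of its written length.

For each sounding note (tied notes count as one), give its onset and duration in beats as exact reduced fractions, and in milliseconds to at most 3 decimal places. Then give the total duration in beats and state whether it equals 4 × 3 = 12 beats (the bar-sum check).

1) 0.0ms=0b +532.544ms=3/2b
2) 532.544ms=3/2b +266.272ms=3/4b
3) 798.817ms=9/4b +266.272ms=3/4b
4) 1065.089ms=3b +266.272ms=3/4b
5) 1331.361ms=15/4b +266.272ms=3/4b
6) 1597.633ms=9/2b +1597.633ms=9/2b
7) 3195.266ms=9b +177.515ms=1/2b
8) 3372.781ms=19/2b +177.515ms=1/2b
9) 3550.296ms=10b +177.515ms=1/2b
10) 3727.811ms=21/2b +532.544ms=3/2b
Σ=12b of 12 (169bpm 3/8) — PASS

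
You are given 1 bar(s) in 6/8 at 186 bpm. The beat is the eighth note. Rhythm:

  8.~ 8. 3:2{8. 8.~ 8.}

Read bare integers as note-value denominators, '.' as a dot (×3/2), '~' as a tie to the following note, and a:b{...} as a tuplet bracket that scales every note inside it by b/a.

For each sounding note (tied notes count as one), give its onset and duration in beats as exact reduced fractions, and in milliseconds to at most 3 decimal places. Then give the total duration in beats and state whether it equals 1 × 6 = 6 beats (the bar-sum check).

1) 0.0ms=0b +967.742ms=3b
2) 967.742ms=3b +322.581ms=1b
3) 1290.323ms=4b +645.161ms=2b
Σ=6b of 6 (186bpm 6/8) — PASS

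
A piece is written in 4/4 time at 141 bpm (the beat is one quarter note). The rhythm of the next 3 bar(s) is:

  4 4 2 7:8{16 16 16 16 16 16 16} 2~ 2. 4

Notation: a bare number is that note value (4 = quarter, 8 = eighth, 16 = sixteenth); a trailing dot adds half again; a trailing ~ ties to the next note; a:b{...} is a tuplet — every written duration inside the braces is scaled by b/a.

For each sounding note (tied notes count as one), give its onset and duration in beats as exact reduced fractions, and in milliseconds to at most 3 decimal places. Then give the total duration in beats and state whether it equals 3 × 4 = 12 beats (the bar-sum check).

1) 0.0ms=0b +425.532ms=1b
2) 425.532ms=1b +425.532ms=1b
3) 851.064ms=2b +851.064ms=2b
4) 1702.128ms=4b +121.581ms=2/7b
5) 1823.708ms=30/7b +121.581ms=2/7b
6) 1945.289ms=32/7b +121.581ms=2/7b
7) 2066.869ms=34/7b +121.581ms=2/7b
8) 2188.45ms=36/7b +121.581ms=2/7b
9) 2310.03ms=38/7b +121.581ms=2/7b
10) 2431.611ms=40/7b +121.581ms=2/7b
11) 2553.191ms=6b +2127.66ms=5b
12) 4680.851ms=11b +425.532ms=1b
Σ=12b of 12 (141bpm 4/4) — PASS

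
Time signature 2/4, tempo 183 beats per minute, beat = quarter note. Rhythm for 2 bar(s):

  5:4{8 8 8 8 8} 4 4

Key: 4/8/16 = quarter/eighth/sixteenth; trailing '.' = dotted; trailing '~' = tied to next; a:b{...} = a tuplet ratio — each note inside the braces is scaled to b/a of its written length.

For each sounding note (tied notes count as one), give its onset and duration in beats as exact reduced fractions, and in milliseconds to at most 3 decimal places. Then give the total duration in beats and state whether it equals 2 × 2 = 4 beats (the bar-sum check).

1) 0.0ms=0b +131.148ms=2/5b
2) 131.148ms=2/5b +131.148ms=2/5b
3) 262.295ms=4/5b +131.148ms=2/5b
4) 393.443ms=6/5b +131.148ms=2/5b
5) 524.59ms=8/5b +131.148ms=2/5b
6) 655.738ms=2b +327.869ms=1b
7) 983.607ms=3b +327.869ms=1b
Σ=4b of 4 (183bpm 2/4) — PASS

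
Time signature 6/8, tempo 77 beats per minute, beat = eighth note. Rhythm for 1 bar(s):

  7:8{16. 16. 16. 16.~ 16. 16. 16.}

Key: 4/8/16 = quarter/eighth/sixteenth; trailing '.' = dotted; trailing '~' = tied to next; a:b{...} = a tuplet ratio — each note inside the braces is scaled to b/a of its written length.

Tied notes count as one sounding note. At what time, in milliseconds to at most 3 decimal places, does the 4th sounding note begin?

note 4 onset = 18/7b = 2003.711ms

1. 0.0ms @ 0 + 667.904ms (6/7)
2. 667.904ms @ 6/7 + 667.904ms (6/7)
3. 1335.807ms @ 12/7 + 667.904ms (6/7)
4. 2003.711ms @ 18/7 + 1335.807ms (12/7)
5. 3339.518ms @ 30/7 + 667.904ms (6/7)
6. 4007.421ms @ 36/7 + 667.904ms (6/7)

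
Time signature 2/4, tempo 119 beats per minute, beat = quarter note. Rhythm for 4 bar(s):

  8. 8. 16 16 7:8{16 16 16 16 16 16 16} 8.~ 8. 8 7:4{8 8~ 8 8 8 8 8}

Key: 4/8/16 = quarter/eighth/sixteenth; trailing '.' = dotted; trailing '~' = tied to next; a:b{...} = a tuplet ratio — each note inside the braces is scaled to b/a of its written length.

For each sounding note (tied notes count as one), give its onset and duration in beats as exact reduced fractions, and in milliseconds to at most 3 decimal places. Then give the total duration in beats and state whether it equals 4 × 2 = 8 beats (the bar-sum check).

1) 0.0ms=0b +378.151ms=3/4b
2) 378.151ms=3/4b +378.151ms=3/4b
3) 756.303ms=3/2b +126.05ms=1/4b
4) 882.353ms=7/4b +126.05ms=1/4b
5) 1008.403ms=2b +144.058ms=2/7b
6) 1152.461ms=16/7b +144.058ms=2/7b
7) 1296.519ms=18/7b +144.058ms=2/7b
8) 1440.576ms=20/7b +144.058ms=2/7b
9) 1584.634ms=22/7b +144.058ms=2/7b
10) 1728.691ms=24/7b +144.058ms=2/7b
11) 1872.749ms=26/7b +144.058ms=2/7b
12) 2016.807ms=4b +756.303ms=3/2b
13) 2773.109ms=11/2b +252.101ms=1/2b
14) 3025.21ms=6b +144.058ms=2/7b
15) 3169.268ms=44/7b +288.115ms=4/7b
16) 3457.383ms=48/7b +144.058ms=2/7b
17) 3601.441ms=50/7b +144.058ms=2/7b
18) 3745.498ms=52/7b +144.058ms=2/7b
19) 3889.556ms=54/7b +144.058ms=2/7b
Σ=8b of 8 (119bpm 2/4) — PASS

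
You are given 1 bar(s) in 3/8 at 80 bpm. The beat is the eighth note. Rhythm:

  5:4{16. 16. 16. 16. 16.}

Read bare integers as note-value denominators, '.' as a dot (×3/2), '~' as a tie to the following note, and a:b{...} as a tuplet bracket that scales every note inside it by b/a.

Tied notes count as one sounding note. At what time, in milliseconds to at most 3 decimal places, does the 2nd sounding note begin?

note 2 onset = 3/5b = 450.0ms

1. 0.0ms @ 0 + 450.0ms (3/5)
2. 450.0ms @ 3/5 + 450.0ms (3/5)
3. 900.0ms @ 6/5 + 450.0ms (3/5)
4. 1350.0ms @ 9/5 + 450.0ms (3/5)
5. 1800.0ms @ 12/5 + 450.0ms (3/5)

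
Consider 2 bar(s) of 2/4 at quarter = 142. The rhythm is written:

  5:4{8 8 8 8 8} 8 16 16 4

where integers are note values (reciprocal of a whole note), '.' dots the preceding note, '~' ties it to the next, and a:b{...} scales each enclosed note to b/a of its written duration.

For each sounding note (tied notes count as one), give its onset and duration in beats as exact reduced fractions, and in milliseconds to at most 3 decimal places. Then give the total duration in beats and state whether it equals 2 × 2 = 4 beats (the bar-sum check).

1) 0.0ms=0b +169.014ms=2/5b
2) 169.014ms=2/5b +169.014ms=2/5b
3) 338.028ms=4/5b +169.014ms=2/5b
4) 507.042ms=6/5b +169.014ms=2/5b
5) 676.056ms=8/5b +169.014ms=2/5b
6) 845.07ms=2b +211.268ms=1/2b
7) 1056.338ms=5/2b +105.634ms=1/4b
8) 1161.972ms=11/4b +105.634ms=1/4b
9) 1267.606ms=3b +422.535ms=1b
Σ=4b of 4 (142bpm 2/4) — PASS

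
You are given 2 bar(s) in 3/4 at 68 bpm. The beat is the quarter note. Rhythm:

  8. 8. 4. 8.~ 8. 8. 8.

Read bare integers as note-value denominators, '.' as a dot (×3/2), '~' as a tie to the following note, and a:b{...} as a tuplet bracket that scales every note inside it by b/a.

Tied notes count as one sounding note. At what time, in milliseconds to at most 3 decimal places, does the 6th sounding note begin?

note 6 onset = 21/4b = 4632.353ms

1. 0.0ms @ 0 + 661.765ms (3/4)
2. 661.765ms @ 3/4 + 661.765ms (3/4)
3. 1323.529ms @ 3/2 + 1323.529ms (3/2)
4. 2647.059ms @ 3 + 1323.529ms (3/2)
5. 3970.588ms @ 9/2 + 661.765ms (3/4)
6. 4632.353ms @ 21/4 + 661.765ms (3/4)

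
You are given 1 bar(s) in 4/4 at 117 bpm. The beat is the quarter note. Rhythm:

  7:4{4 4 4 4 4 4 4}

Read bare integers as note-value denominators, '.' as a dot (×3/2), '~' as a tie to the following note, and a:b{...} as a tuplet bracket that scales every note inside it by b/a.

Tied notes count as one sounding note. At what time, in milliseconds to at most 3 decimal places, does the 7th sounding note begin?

1. 0.0ms @ 0 + 293.04ms (4/7)
2. 293.04ms @ 4/7 + 293.04ms (4/7)
3. 586.081ms @ 8/7 + 293.04ms (4/7)
4. 879.121ms @ 12/7 + 293.04ms (4/7)
5. 1172.161ms @ 16/7 + 293.04ms (4/7)
6. 1465.201ms @ 20/7 + 293.04ms (4/7)
7. 1758.242ms @ 24/7 + 293.04ms (4/7)

note 7 onset = 24/7b = 1758.242ms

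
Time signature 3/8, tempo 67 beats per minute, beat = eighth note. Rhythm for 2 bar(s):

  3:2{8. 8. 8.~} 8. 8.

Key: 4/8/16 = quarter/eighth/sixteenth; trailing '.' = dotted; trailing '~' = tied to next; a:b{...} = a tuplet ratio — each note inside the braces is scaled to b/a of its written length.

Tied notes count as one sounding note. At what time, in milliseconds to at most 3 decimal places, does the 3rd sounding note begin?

1. 0.0ms @ 0 + 895.522ms (1)
2. 895.522ms @ 1 + 895.522ms (1)
3. 1791.045ms @ 2 + 2238.806ms (5/2)
4. 4029.851ms @ 9/2 + 1343.284ms (3/2)

note 3 onset = 2b = 1791.045ms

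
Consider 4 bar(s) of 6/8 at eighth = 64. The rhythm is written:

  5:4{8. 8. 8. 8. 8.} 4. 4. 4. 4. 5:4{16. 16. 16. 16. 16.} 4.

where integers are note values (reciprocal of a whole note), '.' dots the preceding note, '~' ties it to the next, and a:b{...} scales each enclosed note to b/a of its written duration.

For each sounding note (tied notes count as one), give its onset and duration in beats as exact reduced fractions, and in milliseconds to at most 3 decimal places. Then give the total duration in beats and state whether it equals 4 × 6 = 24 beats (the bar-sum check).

1) 0.0ms=0b +1125.0ms=6/5b
2) 1125.0ms=6/5b +1125.0ms=6/5b
3) 2250.0ms=12/5b +1125.0ms=6/5b
4) 3375.0ms=18/5b +1125.0ms=6/5b
5) 4500.0ms=24/5b +1125.0ms=6/5b
6) 5625.0ms=6b +2812.5ms=3b
7) 8437.5ms=9b +2812.5ms=3b
8) 11250.0ms=12b +2812.5ms=3b
9) 14062.5ms=15b +2812.5ms=3b
10) 16875.0ms=18b +562.5ms=3/5b
11) 17437.5ms=93/5b +562.5ms=3/5b
12) 18000.0ms=96/5b +562.5ms=3/5b
13) 18562.5ms=99/5b +562.5ms=3/5b
14) 19125.0ms=102/5b +562.5ms=3/5b
15) 19687.5ms=21b +2812.5ms=3b
Σ=24b of 24 (64bpm 6/8) — PASS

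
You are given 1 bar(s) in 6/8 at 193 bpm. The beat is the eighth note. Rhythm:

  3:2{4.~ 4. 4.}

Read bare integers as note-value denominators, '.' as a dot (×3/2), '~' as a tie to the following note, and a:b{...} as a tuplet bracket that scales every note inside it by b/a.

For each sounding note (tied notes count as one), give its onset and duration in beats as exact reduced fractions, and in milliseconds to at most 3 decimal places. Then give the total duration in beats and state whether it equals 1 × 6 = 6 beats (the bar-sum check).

1) 0.0ms=0b +1243.523ms=4b
2) 1243.523ms=4b +621.762ms=2b
Σ=6b of 6 (193bpm 6/8) — PASS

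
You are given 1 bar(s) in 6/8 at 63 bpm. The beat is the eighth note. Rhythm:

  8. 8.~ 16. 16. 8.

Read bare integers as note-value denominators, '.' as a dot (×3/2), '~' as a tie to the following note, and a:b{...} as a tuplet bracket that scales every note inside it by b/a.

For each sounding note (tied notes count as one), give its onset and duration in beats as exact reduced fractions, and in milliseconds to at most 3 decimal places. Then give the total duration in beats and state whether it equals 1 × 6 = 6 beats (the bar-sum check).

1) 0.0ms=0b +1428.571ms=3/2b
2) 1428.571ms=3/2b +2142.857ms=9/4b
3) 3571.429ms=15/4b +714.286ms=3/4b
4) 4285.714ms=9/2b +1428.571ms=3/2b
Σ=6b of 6 (63bpm 6/8) — PASS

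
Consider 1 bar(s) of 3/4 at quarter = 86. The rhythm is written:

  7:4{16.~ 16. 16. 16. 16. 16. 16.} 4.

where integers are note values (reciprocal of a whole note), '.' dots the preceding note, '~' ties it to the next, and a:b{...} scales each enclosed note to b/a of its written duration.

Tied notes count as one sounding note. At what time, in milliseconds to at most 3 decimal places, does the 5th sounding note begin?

note 5 onset = 15/14b = 747.508ms

1. 0.0ms @ 0 + 299.003ms (3/7)
2. 299.003ms @ 3/7 + 149.502ms (3/14)
3. 448.505ms @ 9/14 + 149.502ms (3/14)
4. 598.007ms @ 6/7 + 149.502ms (3/14)
5. 747.508ms @ 15/14 + 149.502ms (3/14)
6. 897.01ms @ 9/7 + 149.502ms (3/14)
7. 1046.512ms @ 3/2 + 1046.512ms (3/2)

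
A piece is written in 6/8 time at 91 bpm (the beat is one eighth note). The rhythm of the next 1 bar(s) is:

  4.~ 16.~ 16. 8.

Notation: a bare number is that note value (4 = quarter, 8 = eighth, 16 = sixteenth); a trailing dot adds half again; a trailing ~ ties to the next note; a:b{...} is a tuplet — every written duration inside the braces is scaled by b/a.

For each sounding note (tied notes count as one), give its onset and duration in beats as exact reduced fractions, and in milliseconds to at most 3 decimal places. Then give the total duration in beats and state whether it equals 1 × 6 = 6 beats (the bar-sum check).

1) 0.0ms=0b +2967.033ms=9/2b
2) 2967.033ms=9/2b +989.011ms=3/2b
Σ=6b of 6 (91bpm 6/8) — PASS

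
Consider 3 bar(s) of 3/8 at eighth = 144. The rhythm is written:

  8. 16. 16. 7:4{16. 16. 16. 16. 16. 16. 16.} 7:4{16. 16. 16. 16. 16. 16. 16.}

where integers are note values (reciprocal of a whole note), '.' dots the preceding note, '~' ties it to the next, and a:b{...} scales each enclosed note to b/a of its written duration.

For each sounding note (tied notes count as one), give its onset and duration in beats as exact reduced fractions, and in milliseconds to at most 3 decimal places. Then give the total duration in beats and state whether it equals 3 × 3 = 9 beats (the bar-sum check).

1) 0.0ms=0b +625.0ms=3/2b
2) 625.0ms=3/2b +312.5ms=3/4b
3) 937.5ms=9/4b +312.5ms=3/4b
4) 1250.0ms=3b +178.571ms=3/7b
5) 1428.571ms=24/7b +178.571ms=3/7b
6) 1607.143ms=27/7b +178.571ms=3/7b
7) 1785.714ms=30/7b +178.571ms=3/7b
8) 1964.286ms=33/7b +178.571ms=3/7b
9) 2142.857ms=36/7b +178.571ms=3/7b
10) 2321.429ms=39/7b +178.571ms=3/7b
11) 2500.0ms=6b +178.571ms=3/7b
12) 2678.571ms=45/7b +178.571ms=3/7b
13) 2857.143ms=48/7b +178.571ms=3/7b
14) 3035.714ms=51/7b +178.571ms=3/7b
15) 3214.286ms=54/7b +178.571ms=3/7b
16) 3392.857ms=57/7b +178.571ms=3/7b
17) 3571.429ms=60/7b +178.571ms=3/7b
Σ=9b of 9 (144bpm 3/8) — PASS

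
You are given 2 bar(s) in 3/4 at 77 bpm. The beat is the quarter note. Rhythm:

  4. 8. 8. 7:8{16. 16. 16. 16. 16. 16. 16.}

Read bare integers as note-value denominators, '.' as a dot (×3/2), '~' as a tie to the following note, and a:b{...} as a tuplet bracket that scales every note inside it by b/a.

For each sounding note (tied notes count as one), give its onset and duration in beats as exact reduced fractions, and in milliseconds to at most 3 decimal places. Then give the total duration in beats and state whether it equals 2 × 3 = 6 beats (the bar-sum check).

1) 0.0ms=0b +1168.831ms=3/2b
2) 1168.831ms=3/2b +584.416ms=3/4b
3) 1753.247ms=9/4b +584.416ms=3/4b
4) 2337.662ms=3b +333.952ms=3/7b
5) 2671.614ms=24/7b +333.952ms=3/7b
6) 3005.566ms=27/7b +333.952ms=3/7b
7) 3339.518ms=30/7b +333.952ms=3/7b
8) 3673.469ms=33/7b +333.952ms=3/7b
9) 4007.421ms=36/7b +333.952ms=3/7b
10) 4341.373ms=39/7b +333.952ms=3/7b
Σ=6b of 6 (77bpm 3/4) — PASS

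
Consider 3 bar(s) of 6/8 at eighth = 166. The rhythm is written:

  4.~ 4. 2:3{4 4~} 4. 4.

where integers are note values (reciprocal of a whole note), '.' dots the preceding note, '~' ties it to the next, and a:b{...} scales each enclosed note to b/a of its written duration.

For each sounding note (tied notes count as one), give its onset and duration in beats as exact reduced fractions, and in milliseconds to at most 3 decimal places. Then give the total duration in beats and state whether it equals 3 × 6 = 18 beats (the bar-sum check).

1) 0.0ms=0b +2168.675ms=6b
2) 2168.675ms=6b +1084.337ms=3b
3) 3253.012ms=9b +2168.675ms=6b
4) 5421.687ms=15b +1084.337ms=3b
Σ=18b of 18 (166bpm 6/8) — PASS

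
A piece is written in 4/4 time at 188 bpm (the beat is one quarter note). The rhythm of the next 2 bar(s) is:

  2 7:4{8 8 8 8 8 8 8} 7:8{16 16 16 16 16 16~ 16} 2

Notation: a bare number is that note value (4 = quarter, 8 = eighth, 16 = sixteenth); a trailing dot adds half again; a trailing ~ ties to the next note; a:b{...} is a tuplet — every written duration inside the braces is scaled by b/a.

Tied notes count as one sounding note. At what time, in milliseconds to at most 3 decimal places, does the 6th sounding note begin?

1. 0.0ms @ 0 + 638.298ms (2)
2. 638.298ms @ 2 + 91.185ms (2/7)
3. 729.483ms @ 16/7 + 91.185ms (2/7)
4. 820.669ms @ 18/7 + 91.185ms (2/7)
5. 911.854ms @ 20/7 + 91.185ms (2/7)
6. 1003.04ms @ 22/7 + 91.185ms (2/7)
7. 1094.225ms @ 24/7 + 91.185ms (2/7)
8. 1185.41ms @ 26/7 + 91.185ms (2/7)
9. 1276.596ms @ 4 + 91.185ms (2/7)
10. 1367.781ms @ 30/7 + 91.185ms (2/7)
11. 1458.967ms @ 32/7 + 91.185ms (2/7)
12. 1550.152ms @ 34/7 + 91.185ms (2/7)
13. 1641.337ms @ 36/7 + 91.185ms (2/7)
14. 1732.523ms @ 38/7 + 182.371ms (4/7)
15. 1914.894ms @ 6 + 638.298ms (2)

note 6 onset = 22/7b = 1003.04ms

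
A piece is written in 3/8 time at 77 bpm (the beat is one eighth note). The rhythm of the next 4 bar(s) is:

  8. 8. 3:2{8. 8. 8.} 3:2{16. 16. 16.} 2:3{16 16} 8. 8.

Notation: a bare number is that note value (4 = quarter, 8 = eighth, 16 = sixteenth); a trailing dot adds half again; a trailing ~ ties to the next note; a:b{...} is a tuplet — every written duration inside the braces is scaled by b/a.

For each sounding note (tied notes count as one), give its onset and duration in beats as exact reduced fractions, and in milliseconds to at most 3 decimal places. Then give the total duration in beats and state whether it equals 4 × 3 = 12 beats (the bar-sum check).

1) 0.0ms=0b +1168.831ms=3/2b
2) 1168.831ms=3/2b +1168.831ms=3/2b
3) 2337.662ms=3b +779.221ms=1b
4) 3116.883ms=4b +779.221ms=1b
5) 3896.104ms=5b +779.221ms=1b
6) 4675.325ms=6b +389.61ms=1/2b
7) 5064.935ms=13/2b +389.61ms=1/2b
8) 5454.545ms=7b +389.61ms=1/2b
9) 5844.156ms=15/2b +584.416ms=3/4b
10) 6428.571ms=33/4b +584.416ms=3/4b
11) 7012.987ms=9b +1168.831ms=3/2b
12) 8181.818ms=21/2b +1168.831ms=3/2b
Σ=12b of 12 (77bpm 3/8) — PASS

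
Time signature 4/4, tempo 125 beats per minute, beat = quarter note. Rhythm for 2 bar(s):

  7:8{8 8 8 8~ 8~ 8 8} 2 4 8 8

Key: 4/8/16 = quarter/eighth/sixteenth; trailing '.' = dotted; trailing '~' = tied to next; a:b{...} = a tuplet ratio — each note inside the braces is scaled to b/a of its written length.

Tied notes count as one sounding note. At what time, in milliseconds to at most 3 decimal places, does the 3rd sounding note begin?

1. 0.0ms @ 0 + 274.286ms (4/7)
2. 274.286ms @ 4/7 + 274.286ms (4/7)
3. 548.571ms @ 8/7 + 274.286ms (4/7)
4. 822.857ms @ 12/7 + 822.857ms (12/7)
5. 1645.714ms @ 24/7 + 274.286ms (4/7)
6. 1920.0ms @ 4 + 960.0ms (2)
7. 2880.0ms @ 6 + 480.0ms (1)
8. 3360.0ms @ 7 + 240.0ms (1/2)
9. 3600.0ms @ 15/2 + 240.0ms (1/2)

note 3 onset = 8/7b = 548.571ms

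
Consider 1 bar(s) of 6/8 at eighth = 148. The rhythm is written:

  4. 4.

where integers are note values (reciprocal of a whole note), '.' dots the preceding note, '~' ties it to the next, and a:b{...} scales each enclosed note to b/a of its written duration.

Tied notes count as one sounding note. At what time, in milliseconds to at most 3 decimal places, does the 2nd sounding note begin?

1. 0.0ms @ 0 + 1216.216ms (3)
2. 1216.216ms @ 3 + 1216.216ms (3)

note 2 onset = 3b = 1216.216ms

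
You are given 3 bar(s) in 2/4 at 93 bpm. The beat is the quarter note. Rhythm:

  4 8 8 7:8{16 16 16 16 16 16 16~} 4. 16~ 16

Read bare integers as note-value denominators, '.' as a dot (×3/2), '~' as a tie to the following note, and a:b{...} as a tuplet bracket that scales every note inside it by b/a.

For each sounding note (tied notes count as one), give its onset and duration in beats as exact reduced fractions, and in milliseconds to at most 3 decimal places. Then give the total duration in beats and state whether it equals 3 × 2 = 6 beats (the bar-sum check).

1) 0.0ms=0b +645.161ms=1b
2) 645.161ms=1b +322.581ms=1/2b
3) 967.742ms=3/2b +322.581ms=1/2b
4) 1290.323ms=2b +184.332ms=2/7b
5) 1474.654ms=16/7b +184.332ms=2/7b
6) 1658.986ms=18/7b +184.332ms=2/7b
7) 1843.318ms=20/7b +184.332ms=2/7b
8) 2027.65ms=22/7b +184.332ms=2/7b
9) 2211.982ms=24/7b +184.332ms=2/7b
10) 2396.313ms=26/7b +1152.074ms=25/14b
11) 3548.387ms=11/2b +322.581ms=1/2b
Σ=6b of 6 (93bpm 2/4) — PASS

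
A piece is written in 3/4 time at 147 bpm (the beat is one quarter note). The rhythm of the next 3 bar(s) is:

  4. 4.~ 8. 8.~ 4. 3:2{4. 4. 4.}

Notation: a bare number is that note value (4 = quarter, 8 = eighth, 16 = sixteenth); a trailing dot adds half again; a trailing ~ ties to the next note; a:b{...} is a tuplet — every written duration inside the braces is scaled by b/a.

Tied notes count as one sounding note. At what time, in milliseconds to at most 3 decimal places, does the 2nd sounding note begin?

1. 0.0ms @ 0 + 612.245ms (3/2)
2. 612.245ms @ 3/2 + 918.367ms (9/4)
3. 1530.612ms @ 15/4 + 918.367ms (9/4)
4. 2448.98ms @ 6 + 408.163ms (1)
5. 2857.143ms @ 7 + 408.163ms (1)
6. 3265.306ms @ 8 + 408.163ms (1)

note 2 onset = 3/2b = 612.245ms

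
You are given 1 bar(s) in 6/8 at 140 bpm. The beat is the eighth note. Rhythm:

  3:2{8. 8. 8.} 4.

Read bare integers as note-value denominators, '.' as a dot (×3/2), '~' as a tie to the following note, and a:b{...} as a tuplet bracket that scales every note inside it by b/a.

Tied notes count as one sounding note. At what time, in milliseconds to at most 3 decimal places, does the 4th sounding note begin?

1. 0.0ms @ 0 + 428.571ms (1)
2. 428.571ms @ 1 + 428.571ms (1)
3. 857.143ms @ 2 + 428.571ms (1)
4. 1285.714ms @ 3 + 1285.714ms (3)

note 4 onset = 3b = 1285.714ms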